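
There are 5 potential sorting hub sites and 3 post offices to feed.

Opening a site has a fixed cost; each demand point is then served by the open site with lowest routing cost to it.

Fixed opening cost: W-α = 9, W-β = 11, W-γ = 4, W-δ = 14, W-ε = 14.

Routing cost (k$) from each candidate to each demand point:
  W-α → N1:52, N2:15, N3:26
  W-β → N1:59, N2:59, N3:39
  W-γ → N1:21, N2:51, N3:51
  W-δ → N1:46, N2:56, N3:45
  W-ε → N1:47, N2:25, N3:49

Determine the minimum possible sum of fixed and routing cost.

75

Open {W-α, W-γ}: assign each demand point to its cheapest open site.
  N1→W-γ 21, N2→W-α 15, N3→W-α 26
  routing cost 62, fixed 13 → total 75.
Compare {W-α, W-β, W-γ}: routing cost 62 + fixed 24 = 86.
Compare {W-α, W-γ, W-δ}: routing cost 62 + fixed 27 = 89.
Compare {W-α, W-γ, W-ε}: routing cost 62 + fixed 27 = 89.
All other subsets cost ≥ 86. Minimum total cost: 75.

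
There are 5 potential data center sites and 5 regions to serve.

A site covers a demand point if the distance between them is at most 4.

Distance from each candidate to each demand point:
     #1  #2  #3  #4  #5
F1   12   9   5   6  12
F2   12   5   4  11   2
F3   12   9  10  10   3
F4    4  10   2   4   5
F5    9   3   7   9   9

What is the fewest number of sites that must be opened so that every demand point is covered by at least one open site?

3

Coverage sets (demand points within 4 of each site):
  F1: {}
  F2: {#3, #5}
  F3: {#5}
  F4: {#1, #3, #4}
  F5: {#2}
No 2 sites suffice: every size-2 union leaves at least one demand point uncovered.
But {F2, F4, F5} covers everything, so the minimum is 3.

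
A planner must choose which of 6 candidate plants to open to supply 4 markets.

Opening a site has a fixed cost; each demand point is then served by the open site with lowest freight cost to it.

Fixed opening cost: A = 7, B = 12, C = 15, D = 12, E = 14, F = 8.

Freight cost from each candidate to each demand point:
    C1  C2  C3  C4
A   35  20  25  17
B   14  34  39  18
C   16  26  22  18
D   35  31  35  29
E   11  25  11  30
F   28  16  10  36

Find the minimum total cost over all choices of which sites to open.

Open {B, F}: assign each demand point to its cheapest open site.
  C1→B 14, C2→F 16, C3→F 10, C4→B 18
  freight cost 58, fixed 20 → total 78.
Compare {A, E}: freight cost 59 + fixed 21 = 80.
Compare {C, F}: freight cost 60 + fixed 23 = 83.
Compare {A, E, F}: freight cost 54 + fixed 29 = 83.
All other subsets cost ≥ 80. Minimum total cost: 78.

78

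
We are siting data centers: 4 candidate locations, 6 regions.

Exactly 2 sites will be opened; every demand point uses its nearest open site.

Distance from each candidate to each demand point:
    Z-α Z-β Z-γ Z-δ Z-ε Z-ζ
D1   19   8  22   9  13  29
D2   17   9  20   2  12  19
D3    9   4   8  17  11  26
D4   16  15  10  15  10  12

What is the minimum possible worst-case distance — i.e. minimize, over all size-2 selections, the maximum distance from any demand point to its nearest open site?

15

Open {D3, D4}.
  Farthest demand point is Z-δ at distance 15 (to D4); all others are ≤ 15.
With {D1, D4} the worst case is 16.
With {D2, D4} the worst case is 16.
No size-2 selection achieves below 15.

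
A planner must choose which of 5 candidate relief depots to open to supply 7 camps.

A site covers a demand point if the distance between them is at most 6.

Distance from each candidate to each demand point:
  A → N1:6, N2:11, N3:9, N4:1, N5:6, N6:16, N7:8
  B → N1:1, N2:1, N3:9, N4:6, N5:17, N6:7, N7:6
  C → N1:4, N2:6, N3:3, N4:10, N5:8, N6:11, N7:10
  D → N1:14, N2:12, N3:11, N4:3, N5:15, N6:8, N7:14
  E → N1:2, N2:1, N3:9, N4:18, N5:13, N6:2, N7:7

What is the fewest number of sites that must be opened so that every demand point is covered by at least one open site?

4

Coverage sets (demand points within 6 of each site):
  A: {N1, N4, N5}
  B: {N1, N2, N4, N7}
  C: {N1, N2, N3}
  D: {N4}
  E: {N1, N2, N6}
No 3 sites suffice: every size-3 union leaves at least one demand point uncovered.
But {A, B, C, E} covers everything, so the minimum is 4.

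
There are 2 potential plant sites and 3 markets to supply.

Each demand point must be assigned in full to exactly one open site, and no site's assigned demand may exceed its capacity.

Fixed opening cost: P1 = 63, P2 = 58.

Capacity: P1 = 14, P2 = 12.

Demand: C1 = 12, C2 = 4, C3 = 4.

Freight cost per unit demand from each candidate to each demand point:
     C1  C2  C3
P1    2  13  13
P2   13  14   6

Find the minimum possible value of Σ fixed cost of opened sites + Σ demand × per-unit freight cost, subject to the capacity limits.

Open {P1, P2}; cheapest assignment that respects the capacities:
  P1 (cap 14, load 12): C1 — cost 12×2 = 24
  P2 (cap 12, load 8): C2, C3 — cost 4×14 + 4×6 = 80
  Shipping 104, fixed 121 → total 225.
  Any other capacity-feasible assignment to {P1, P2} ships for at least 104.
Total demand is 20 and no other set of sites has combined capacity ≥ 20, so {P1, P2} is the only feasible choice of open sites. Minimum: 225.

225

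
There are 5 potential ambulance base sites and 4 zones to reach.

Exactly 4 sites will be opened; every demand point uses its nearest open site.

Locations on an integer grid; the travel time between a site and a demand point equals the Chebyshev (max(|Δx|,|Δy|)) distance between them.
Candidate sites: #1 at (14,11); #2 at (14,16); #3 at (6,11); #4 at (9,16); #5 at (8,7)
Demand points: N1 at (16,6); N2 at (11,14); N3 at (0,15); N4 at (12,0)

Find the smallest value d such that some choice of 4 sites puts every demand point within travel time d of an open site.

Open {#1, #2, #3, #5}.
  Farthest demand point is N4 at travel time 7 (to #5); all others are ≤ 7.
With {#1, #3, #4, #5} the worst case is 7.
With {#1, #2, #4, #5} the worst case is 8.
No size-4 selection achieves below 7.

7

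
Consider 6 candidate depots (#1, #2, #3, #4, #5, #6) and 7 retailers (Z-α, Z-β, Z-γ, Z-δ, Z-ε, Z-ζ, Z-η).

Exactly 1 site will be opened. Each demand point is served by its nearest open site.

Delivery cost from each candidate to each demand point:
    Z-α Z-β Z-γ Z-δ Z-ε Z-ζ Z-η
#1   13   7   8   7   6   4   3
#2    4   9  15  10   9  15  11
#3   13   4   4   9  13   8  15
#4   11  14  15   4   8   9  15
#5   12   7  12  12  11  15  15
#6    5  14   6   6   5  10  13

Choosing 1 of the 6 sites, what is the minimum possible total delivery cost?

48

Open {#1}.
  Z-α→#1 13, Z-β→#1 7, Z-γ→#1 8, Z-δ→#1 7, Z-ε→#1 6, Z-ζ→#1 4, Z-η→#1 3  ⇒ total 48.
Compare {#6}: total 59.
Compare {#3}: total 66.
No size-1 selection does better; minimum is 48.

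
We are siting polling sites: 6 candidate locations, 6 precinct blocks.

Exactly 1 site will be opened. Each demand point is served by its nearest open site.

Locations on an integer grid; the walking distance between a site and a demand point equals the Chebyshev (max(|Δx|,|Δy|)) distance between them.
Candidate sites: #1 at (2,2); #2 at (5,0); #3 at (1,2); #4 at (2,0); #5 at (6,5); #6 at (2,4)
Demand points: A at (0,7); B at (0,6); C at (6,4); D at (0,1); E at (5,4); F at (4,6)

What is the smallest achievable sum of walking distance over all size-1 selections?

17

Open {#6}.
  A→#6 3, B→#6 2, C→#6 4, D→#6 3, E→#6 3, F→#6 2  ⇒ total 17.
Compare {#1}: total 22.
Compare {#5}: total 22.
No size-1 selection does better; minimum is 17.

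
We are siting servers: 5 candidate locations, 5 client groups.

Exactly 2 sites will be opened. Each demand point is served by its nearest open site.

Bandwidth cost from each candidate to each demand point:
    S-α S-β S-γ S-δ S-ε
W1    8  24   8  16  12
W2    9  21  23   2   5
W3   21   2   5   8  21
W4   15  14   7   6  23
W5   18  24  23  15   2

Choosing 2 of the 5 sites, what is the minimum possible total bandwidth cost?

Open {W2, W3}.
  S-α→W2 9, S-β→W3 2, S-γ→W3 5, S-δ→W2 2, S-ε→W2 5  ⇒ total 23.
Compare {W1, W3}: total 35.
Compare {W3, W5}: total 35.
No size-2 selection does better; minimum is 23.

23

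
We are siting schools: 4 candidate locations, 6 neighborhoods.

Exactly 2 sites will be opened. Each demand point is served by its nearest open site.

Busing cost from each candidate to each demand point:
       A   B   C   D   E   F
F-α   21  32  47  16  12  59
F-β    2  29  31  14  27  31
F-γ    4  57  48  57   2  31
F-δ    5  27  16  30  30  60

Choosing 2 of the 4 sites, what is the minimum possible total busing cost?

109

Open {F-β, F-γ}.
  A→F-β 2, B→F-β 29, C→F-β 31, D→F-β 14, E→F-γ 2, F→F-β 31  ⇒ total 109.
Compare {F-γ, F-δ}: total 110.
Compare {F-β, F-δ}: total 117.
No size-2 selection does better; minimum is 109.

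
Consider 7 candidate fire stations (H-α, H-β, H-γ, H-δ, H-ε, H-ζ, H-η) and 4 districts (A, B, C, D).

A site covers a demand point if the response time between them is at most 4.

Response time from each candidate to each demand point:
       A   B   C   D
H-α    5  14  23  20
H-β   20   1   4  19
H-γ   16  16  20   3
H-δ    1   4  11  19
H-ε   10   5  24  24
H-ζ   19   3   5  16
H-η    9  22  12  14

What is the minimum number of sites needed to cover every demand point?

Coverage sets (demand points within 4 of each site):
  H-α: {}
  H-β: {B, C}
  H-γ: {D}
  H-δ: {A, B}
  H-ε: {}
  H-ζ: {B}
  H-η: {}
No 2 sites suffice: every size-2 union leaves at least one demand point uncovered.
But {H-β, H-γ, H-δ} covers everything, so the minimum is 3.

3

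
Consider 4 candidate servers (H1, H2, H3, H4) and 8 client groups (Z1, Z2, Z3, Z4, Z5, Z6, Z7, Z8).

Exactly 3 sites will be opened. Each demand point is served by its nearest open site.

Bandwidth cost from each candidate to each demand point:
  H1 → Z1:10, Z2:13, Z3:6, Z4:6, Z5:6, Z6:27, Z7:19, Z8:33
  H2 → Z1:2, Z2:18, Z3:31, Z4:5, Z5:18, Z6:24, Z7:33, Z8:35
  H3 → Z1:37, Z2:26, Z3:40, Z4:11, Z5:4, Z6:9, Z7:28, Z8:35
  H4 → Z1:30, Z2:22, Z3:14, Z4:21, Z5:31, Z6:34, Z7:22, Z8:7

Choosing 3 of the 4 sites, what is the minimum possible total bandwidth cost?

74

Open {H1, H3, H4}.
  Z1→H1 10, Z2→H1 13, Z3→H1 6, Z4→H1 6, Z5→H3 4, Z6→H3 9, Z7→H1 19, Z8→H4 7  ⇒ total 74.
Compare {H2, H3, H4}: total 81.
Compare {H1, H2, H4}: total 82.
No size-3 selection does better; minimum is 74.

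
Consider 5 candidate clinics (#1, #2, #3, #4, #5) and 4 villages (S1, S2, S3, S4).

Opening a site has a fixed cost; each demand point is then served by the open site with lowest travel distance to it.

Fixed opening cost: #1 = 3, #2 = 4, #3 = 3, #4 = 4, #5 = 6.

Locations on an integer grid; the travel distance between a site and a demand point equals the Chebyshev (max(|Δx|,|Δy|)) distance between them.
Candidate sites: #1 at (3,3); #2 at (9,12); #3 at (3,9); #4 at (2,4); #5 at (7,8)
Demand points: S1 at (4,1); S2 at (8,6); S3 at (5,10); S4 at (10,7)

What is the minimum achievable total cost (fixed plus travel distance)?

18

Open {#1, #5}: assign each demand point to its cheapest open site.
  S1→#1 2, S2→#5 2, S3→#5 2, S4→#5 3
  travel distance 9, fixed 9 → total 18.
Compare {#5}: travel distance 14 + fixed 6 = 20.
Compare {#4, #5}: travel distance 10 + fixed 10 = 20.
Compare {#1, #3, #5}: travel distance 9 + fixed 12 = 21.
All other subsets cost ≥ 20. Minimum total cost: 18.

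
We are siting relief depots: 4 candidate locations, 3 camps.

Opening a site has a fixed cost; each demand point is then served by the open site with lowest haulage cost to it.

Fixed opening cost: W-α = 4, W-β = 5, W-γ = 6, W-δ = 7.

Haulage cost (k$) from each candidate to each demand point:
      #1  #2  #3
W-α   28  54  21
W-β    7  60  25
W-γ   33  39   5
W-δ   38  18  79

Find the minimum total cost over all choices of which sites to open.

Open {W-β, W-γ, W-δ}: assign each demand point to its cheapest open site.
  #1→W-β 7, #2→W-δ 18, #3→W-γ 5
  haulage cost 30, fixed 18 → total 48.
Compare {W-α, W-β, W-γ, W-δ}: haulage cost 30 + fixed 22 = 52.
Compare {W-β, W-γ}: haulage cost 51 + fixed 11 = 62.
Compare {W-β, W-δ}: haulage cost 50 + fixed 12 = 62.
All other subsets cost ≥ 52. Minimum total cost: 48.

48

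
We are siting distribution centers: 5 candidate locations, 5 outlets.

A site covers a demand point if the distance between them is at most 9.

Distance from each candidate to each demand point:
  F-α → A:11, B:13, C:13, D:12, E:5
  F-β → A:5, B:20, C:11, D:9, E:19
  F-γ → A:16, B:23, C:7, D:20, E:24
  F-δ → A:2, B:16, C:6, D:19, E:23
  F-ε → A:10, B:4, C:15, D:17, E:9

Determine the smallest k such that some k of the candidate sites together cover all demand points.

Coverage sets (demand points within 9 of each site):
  F-α: {E}
  F-β: {A, D}
  F-γ: {C}
  F-δ: {A, C}
  F-ε: {B, E}
No 2 sites suffice: every size-2 union leaves at least one demand point uncovered.
But {F-β, F-γ, F-ε} covers everything, so the minimum is 3.

3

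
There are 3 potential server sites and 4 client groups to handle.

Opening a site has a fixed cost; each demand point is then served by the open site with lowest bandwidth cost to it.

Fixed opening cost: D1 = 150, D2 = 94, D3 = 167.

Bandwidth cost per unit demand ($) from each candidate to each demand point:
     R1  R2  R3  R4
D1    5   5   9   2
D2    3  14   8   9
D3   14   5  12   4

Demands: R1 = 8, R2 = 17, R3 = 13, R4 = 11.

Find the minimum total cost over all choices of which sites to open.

Open {D1}: assign each demand point to its cheapest open site.
  R1→D1 8×5=40, R2→D1 17×5=85, R3→D1 13×9=117, R4→D1 11×2=22
  bandwidth cost 264, fixed 150 → total 414.
Compare {D1, D2}: bandwidth cost 235 + fixed 244 = 479.
Compare {D2, D3}: bandwidth cost 257 + fixed 261 = 518.
Compare {D2}: bandwidth cost 465 + fixed 94 = 559.
All other subsets cost ≥ 479. Minimum total cost: 414.

414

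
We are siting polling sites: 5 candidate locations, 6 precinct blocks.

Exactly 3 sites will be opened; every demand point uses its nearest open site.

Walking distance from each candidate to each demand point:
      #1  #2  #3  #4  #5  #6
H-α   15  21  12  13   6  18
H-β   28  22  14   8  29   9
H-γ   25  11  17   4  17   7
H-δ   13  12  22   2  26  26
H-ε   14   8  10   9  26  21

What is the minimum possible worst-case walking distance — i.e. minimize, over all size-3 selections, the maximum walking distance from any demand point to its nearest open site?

Open {H-α, H-β, H-δ}.
  Farthest demand point is #1 at walking distance 13 (to H-δ); all others are ≤ 13.
With {H-α, H-γ, H-δ} the worst case is 13.
With {H-α, H-β, H-ε} the worst case is 14.
No size-3 selection achieves below 13.

13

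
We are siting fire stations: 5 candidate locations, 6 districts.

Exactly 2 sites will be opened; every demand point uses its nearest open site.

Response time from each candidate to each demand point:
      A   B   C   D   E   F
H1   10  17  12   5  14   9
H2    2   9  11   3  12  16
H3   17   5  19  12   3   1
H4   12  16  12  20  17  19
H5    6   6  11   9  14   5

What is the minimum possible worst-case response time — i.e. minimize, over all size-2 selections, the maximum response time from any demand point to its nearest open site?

11

Open {H2, H3}.
  Farthest demand point is C at response time 11 (to H2); all others are ≤ 11.
With {H3, H5} the worst case is 11.
With {H1, H2} the worst case is 12.
No size-2 selection achieves below 11.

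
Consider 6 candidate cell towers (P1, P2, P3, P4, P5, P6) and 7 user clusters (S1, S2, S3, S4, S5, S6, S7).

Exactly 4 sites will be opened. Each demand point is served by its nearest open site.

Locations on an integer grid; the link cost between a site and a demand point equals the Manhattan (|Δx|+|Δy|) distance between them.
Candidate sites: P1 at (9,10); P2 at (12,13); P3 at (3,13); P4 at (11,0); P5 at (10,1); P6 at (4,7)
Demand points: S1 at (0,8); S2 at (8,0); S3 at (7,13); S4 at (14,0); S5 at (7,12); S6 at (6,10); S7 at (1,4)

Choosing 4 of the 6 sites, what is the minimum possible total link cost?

28

Open {P1, P3, P4, P6}.
  S1→P6 5, S2→P4 3, S3→P3 4, S4→P4 3, S5→P1 4, S6→P1 3, S7→P6 6  ⇒ total 28.
Compare {P1, P2, P4, P6}: total 29.
Compare {P1, P4, P5, P6}: total 29.
No size-4 selection does better; minimum is 28.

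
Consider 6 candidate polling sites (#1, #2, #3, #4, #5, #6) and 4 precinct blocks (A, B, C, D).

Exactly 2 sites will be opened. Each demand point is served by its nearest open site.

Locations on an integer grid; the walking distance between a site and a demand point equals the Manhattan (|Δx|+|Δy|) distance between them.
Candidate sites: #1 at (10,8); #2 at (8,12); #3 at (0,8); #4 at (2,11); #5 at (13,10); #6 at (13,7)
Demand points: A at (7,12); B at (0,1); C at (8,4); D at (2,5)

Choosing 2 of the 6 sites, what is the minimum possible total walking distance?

21

Open {#2, #3}.
  A→#2 1, B→#3 7, C→#2 8, D→#3 5  ⇒ total 21.
Compare {#1, #3}: total 25.
Compare {#2, #4}: total 27.
No size-2 selection does better; minimum is 21.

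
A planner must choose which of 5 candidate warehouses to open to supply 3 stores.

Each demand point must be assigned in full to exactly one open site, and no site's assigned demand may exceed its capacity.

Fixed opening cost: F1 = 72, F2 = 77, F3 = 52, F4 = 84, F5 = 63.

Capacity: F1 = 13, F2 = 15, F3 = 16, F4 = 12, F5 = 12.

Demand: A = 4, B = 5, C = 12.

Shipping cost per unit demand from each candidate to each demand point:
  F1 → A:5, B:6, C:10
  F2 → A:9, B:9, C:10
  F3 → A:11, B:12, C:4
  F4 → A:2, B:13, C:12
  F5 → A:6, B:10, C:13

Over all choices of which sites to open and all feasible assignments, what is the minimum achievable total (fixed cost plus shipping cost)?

Open {F1, F3}; cheapest assignment that respects the capacities:
  F1 (cap 13, load 9): A, B — cost 4×5 + 5×6 = 50
  F3 (cap 16, load 12): C — cost 12×4 = 48
  Shipping 98, fixed 124 → total 222.
  Any other capacity-feasible assignment to {F1, F3} ships for at least 98.
Compare {F3, F5}: its best feasible assignment gives total 237.
Compare {F3, F4}: its best feasible assignment gives total 257.
Every other set of open sites that can feasibly serve all demand totals ≥ 237 even under its best assignment. Minimum: 222.

222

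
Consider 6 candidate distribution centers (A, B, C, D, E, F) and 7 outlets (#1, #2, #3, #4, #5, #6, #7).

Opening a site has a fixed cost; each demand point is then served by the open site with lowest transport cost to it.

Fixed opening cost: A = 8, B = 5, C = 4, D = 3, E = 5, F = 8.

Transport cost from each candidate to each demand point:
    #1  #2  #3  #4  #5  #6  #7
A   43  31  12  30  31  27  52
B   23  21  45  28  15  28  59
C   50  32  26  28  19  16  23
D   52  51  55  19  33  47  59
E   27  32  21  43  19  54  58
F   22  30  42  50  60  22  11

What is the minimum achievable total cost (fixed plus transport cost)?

Open {A, B, C, D, F}: assign each demand point to its cheapest open site.
  #1→F 22, #2→B 21, #3→A 12, #4→D 19, #5→B 15, #6→C 16, #7→F 11
  transport cost 116, fixed 28 → total 144.
Compare {A, B, D, F}: transport cost 122 + fixed 24 = 146.
Compare {A, B, C, D}: transport cost 129 + fixed 20 = 149.
Compare {A, B, C, D, E, F}: transport cost 116 + fixed 33 = 149.
All other subsets cost ≥ 146. Minimum total cost: 144.

144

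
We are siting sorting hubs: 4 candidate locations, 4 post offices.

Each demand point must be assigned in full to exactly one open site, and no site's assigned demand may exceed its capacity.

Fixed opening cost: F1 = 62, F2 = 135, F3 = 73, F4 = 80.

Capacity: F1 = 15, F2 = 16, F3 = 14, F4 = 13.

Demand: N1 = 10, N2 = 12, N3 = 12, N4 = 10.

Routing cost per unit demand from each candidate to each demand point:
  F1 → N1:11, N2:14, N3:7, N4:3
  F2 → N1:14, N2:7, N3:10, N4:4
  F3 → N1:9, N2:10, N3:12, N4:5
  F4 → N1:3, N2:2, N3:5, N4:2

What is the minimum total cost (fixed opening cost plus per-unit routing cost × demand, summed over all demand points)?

Open {F1, F2, F3, F4}; cheapest assignment that respects the capacities:
  F1 (cap 15, load 12): N3 — cost 12×7 = 84
  F2 (cap 16, load 10): N4 — cost 10×4 = 40
  F3 (cap 14, load 10): N1 — cost 10×9 = 90
  F4 (cap 13, load 12): N2 — cost 12×2 = 24
  Shipping 238, fixed 350 → total 588.
  Any other capacity-feasible assignment to {F1, F2, F3, F4} ships for at least 238.
Total demand is 44; every other set of sites either has combined capacity below 44 or cannot fit the demands without splitting one across sites, so {F1, F2, F3, F4} is the only feasible choice of open sites. Minimum: 588.

588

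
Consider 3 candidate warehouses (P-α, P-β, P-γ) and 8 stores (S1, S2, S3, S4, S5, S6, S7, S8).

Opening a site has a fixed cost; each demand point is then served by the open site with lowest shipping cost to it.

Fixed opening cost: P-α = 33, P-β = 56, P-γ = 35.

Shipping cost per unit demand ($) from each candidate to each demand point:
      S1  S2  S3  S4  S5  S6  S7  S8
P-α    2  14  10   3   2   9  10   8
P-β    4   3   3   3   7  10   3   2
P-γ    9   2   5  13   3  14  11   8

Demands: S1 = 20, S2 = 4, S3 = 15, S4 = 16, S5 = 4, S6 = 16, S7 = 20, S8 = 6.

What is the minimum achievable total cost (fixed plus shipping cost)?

Open {P-α, P-β}: assign each demand point to its cheapest open site.
  S1→P-α 20×2=40, S2→P-β 4×3=12, S3→P-β 15×3=45, S4→P-α 16×3=48, S5→P-α 4×2=8, S6→P-α 16×9=144, S7→P-β 20×3=60, S8→P-β 6×2=12
  shipping cost 369, fixed 89 → total 458.
Compare {P-α, P-β, P-γ}: shipping cost 365 + fixed 124 = 489.
Compare {P-β}: shipping cost 445 + fixed 56 = 501.
Compare {P-β, P-γ}: shipping cost 425 + fixed 91 = 516.
All other subsets cost ≥ 489. Minimum total cost: 458.

458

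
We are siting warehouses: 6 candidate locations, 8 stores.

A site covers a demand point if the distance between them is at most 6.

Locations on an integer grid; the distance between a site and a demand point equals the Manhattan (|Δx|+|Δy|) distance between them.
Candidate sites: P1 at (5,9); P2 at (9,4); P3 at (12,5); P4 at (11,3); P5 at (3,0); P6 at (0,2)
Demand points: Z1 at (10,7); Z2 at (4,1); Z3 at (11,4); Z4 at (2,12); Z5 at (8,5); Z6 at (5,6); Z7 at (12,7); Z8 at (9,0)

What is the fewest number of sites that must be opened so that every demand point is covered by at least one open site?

Coverage sets (demand points within 6 of each site):
  P1: {Z4, Z6}
  P2: {Z1, Z3, Z5, Z6, Z7, Z8}
  P3: {Z1, Z3, Z5, Z7}
  P4: {Z1, Z3, Z5, Z7, Z8}
  P5: {Z2, Z8}
  P6: {Z2}
No 2 sites suffice: every size-2 union leaves at least one demand point uncovered.
But {P1, P2, P5} covers everything, so the minimum is 3.

3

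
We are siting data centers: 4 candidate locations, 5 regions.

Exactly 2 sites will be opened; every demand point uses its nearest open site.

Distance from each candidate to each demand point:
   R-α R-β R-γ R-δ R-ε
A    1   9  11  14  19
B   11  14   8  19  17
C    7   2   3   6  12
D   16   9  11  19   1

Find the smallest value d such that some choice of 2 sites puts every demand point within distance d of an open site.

Open {C, D}.
  Farthest demand point is R-α at distance 7 (to C); all others are ≤ 7.
With {A, C} the worst case is 12.
With {B, C} the worst case is 12.
No size-2 selection achieves below 7.

7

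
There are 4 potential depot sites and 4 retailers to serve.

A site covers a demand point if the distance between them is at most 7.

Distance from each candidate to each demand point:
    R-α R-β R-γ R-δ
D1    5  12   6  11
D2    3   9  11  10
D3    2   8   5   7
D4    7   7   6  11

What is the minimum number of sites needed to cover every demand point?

Coverage sets (demand points within 7 of each site):
  D1: {R-α, R-γ}
  D2: {R-α}
  D3: {R-α, R-γ, R-δ}
  D4: {R-α, R-β, R-γ}
No single site covers all 4 demand points.
But {D3, D4} covers everything, so the minimum is 2.

2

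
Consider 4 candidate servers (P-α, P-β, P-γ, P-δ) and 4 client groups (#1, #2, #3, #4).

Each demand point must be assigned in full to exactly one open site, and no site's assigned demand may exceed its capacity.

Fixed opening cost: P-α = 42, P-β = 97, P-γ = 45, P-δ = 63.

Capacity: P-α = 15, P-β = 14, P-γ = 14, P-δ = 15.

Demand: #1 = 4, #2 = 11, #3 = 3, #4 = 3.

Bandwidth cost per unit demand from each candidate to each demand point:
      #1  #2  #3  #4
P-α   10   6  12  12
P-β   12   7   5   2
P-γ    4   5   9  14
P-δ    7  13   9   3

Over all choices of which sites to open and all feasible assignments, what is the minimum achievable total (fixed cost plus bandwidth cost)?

227

Open {P-γ, P-δ}; cheapest assignment that respects the capacities:
  P-γ (cap 14, load 14): #2, #3 — cost 11×5 + 3×9 = 82
  P-δ (cap 15, load 7): #1, #4 — cost 4×7 + 3×3 = 37
  Shipping 119, fixed 108 → total 227.
  Any other capacity-feasible assignment to {P-γ, P-δ} ships for at least 119.
Compare {P-α, P-γ}: its best feasible assignment gives total 232.
Compare {P-α, P-δ}: its best feasible assignment gives total 235.
Every other set of open sites that can feasibly serve all demand totals ≥ 232 even under its best assignment. Minimum: 227.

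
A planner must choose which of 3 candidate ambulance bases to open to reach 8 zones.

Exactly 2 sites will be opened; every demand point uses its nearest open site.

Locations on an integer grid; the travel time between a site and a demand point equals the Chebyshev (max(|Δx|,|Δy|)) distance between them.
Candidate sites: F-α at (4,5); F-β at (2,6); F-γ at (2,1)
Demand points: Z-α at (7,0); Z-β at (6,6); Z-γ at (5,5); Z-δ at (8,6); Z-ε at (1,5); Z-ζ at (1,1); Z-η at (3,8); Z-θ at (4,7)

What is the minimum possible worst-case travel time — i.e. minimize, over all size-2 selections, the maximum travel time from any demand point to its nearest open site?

5

Open {F-α, F-β}.
  Farthest demand point is Z-α at travel time 5 (to F-α); all others are ≤ 5.
With {F-α, F-γ} the worst case is 5.
With {F-β, F-γ} the worst case is 6.
No size-2 selection achieves below 5.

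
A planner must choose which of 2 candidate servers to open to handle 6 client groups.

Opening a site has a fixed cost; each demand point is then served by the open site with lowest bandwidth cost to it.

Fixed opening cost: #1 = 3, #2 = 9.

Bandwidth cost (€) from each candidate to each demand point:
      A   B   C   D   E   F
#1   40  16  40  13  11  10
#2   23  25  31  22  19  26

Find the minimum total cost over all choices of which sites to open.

116

Open {#1, #2}: assign each demand point to its cheapest open site.
  A→#2 23, B→#1 16, C→#2 31, D→#1 13, E→#1 11, F→#1 10
  bandwidth cost 104, fixed 12 → total 116.
Compare {#1}: bandwidth cost 130 + fixed 3 = 133.
Compare {#2}: bandwidth cost 146 + fixed 9 = 155.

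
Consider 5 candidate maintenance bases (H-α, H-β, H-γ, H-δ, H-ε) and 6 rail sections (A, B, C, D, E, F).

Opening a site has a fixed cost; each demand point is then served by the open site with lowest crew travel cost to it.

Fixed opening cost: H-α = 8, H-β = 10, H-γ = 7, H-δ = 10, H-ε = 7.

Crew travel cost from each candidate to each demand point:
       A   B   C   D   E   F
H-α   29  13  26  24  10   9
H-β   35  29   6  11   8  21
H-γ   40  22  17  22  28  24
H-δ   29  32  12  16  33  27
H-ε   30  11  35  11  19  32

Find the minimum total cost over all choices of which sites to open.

Open {H-α, H-β}: assign each demand point to its cheapest open site.
  A→H-α 29, B→H-α 13, C→H-β 6, D→H-β 11, E→H-β 8, F→H-α 9
  crew travel cost 76, fixed 18 → total 94.
Compare {H-α, H-β, H-ε}: crew travel cost 74 + fixed 25 = 99.
Compare {H-α, H-β, H-γ}: crew travel cost 76 + fixed 25 = 101.
Compare {H-β, H-ε}: crew travel cost 87 + fixed 17 = 104.
All other subsets cost ≥ 99. Minimum total cost: 94.

94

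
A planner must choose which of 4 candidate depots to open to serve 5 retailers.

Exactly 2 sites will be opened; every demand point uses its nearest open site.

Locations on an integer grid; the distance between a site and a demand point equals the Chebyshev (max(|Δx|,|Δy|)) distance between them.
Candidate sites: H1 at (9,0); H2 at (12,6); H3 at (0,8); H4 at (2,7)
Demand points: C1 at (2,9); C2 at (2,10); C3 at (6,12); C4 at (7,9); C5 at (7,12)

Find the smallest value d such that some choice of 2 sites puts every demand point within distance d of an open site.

5

Open {H1, H4}.
  Farthest demand point is C3 at distance 5 (to H4); all others are ≤ 5.
With {H2, H4} the worst case is 5.
With {H3, H4} the worst case is 5.
No size-2 selection achieves below 5.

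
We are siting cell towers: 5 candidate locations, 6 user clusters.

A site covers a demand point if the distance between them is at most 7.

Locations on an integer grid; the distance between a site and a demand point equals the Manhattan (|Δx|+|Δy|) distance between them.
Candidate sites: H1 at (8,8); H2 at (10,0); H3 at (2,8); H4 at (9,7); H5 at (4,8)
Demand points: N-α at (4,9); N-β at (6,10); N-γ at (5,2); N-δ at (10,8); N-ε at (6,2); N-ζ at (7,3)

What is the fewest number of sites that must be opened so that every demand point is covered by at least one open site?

2

Coverage sets (demand points within 7 of each site):
  H1: {N-α, N-β, N-δ, N-ζ}
  H2: {N-γ, N-ε, N-ζ}
  H3: {N-α, N-β}
  H4: {N-α, N-β, N-δ, N-ζ}
  H5: {N-α, N-β, N-γ, N-δ}
No single site covers all 6 demand points.
But {H1, H2} covers everything, so the minimum is 2.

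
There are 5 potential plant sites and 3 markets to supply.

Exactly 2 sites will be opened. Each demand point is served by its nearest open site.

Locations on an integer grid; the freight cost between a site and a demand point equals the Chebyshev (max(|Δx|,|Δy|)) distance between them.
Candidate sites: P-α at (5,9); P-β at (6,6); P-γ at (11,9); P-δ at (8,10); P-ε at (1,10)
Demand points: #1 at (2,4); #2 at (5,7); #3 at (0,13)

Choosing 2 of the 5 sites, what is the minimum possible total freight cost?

Open {P-β, P-ε}.
  #1→P-β 4, #2→P-β 1, #3→P-ε 3  ⇒ total 8.
Compare {P-α, P-β}: total 10.
Compare {P-α, P-ε}: total 10.
No size-2 selection does better; minimum is 8.

8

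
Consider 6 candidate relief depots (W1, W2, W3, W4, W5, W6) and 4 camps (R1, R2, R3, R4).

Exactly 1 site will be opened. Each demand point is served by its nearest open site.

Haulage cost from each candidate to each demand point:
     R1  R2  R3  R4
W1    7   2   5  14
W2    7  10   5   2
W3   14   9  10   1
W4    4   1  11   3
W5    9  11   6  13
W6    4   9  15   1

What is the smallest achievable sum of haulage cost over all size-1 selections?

Open {W4}.
  R1→W4 4, R2→W4 1, R3→W4 11, R4→W4 3  ⇒ total 19.
Compare {W2}: total 24.
Compare {W1}: total 28.
No size-1 selection does better; minimum is 19.

19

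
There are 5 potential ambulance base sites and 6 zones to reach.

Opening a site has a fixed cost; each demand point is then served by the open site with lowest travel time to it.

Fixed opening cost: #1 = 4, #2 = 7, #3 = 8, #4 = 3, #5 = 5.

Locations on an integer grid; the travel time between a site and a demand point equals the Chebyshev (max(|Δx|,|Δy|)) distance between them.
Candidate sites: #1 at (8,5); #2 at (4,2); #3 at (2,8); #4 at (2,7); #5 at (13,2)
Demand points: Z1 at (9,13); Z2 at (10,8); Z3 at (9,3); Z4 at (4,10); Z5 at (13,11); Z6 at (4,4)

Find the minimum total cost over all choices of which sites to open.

31

Open {#1, #4}: assign each demand point to its cheapest open site.
  Z1→#4 7, Z2→#1 3, Z3→#1 2, Z4→#4 3, Z5→#1 6, Z6→#4 3
  travel time 24, fixed 7 → total 31.
Compare {#1}: travel time 28 + fixed 4 = 32.
Compare {#1, #3}: travel time 24 + fixed 12 = 36.
Compare {#1, #4, #5}: travel time 24 + fixed 12 = 36.
All other subsets cost ≥ 32. Minimum total cost: 31.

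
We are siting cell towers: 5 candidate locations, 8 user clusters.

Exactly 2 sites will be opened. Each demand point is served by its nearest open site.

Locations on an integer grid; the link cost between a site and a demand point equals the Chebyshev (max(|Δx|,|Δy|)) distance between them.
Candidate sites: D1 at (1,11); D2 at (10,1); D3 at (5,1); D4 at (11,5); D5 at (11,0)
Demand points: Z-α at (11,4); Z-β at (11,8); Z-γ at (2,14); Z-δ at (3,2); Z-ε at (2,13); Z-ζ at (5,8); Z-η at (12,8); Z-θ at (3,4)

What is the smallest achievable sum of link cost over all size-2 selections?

Open {D1, D4}.
  Z-α→D4 1, Z-β→D4 3, Z-γ→D1 3, Z-δ→D4 8, Z-ε→D1 2, Z-ζ→D1 4, Z-η→D4 3, Z-θ→D1 7  ⇒ total 31.
Compare {D1, D3}: total 34.
Compare {D3, D4}: total 36.
No size-2 selection does better; minimum is 31.

31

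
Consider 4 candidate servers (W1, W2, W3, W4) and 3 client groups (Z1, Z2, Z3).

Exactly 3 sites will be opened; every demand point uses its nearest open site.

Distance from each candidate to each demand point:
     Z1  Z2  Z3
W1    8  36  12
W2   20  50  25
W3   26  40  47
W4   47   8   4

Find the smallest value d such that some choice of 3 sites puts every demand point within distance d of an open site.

Open {W1, W2, W4}.
  Farthest demand point is Z1 at distance 8 (to W1); all others are ≤ 8.
With {W1, W3, W4} the worst case is 8.
With {W2, W3, W4} the worst case is 20.
No size-3 selection achieves below 8.

8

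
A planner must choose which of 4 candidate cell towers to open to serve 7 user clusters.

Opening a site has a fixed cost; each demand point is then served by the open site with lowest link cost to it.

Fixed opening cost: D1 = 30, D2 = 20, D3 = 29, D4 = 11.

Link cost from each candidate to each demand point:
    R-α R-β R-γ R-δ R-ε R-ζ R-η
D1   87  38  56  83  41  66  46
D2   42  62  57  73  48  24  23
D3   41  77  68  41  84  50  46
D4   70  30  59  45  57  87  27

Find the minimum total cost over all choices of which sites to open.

Open {D2, D4}: assign each demand point to its cheapest open site.
  R-α→D2 42, R-β→D4 30, R-γ→D2 57, R-δ→D4 45, R-ε→D2 48, R-ζ→D2 24, R-η→D2 23
  link cost 269, fixed 31 → total 300.
Compare {D1, D2, D4}: link cost 261 + fixed 61 = 322.
Compare {D2, D3, D4}: link cost 264 + fixed 60 = 324.
Compare {D1, D2, D3}: link cost 264 + fixed 79 = 343.
All other subsets cost ≥ 322. Minimum total cost: 300.

300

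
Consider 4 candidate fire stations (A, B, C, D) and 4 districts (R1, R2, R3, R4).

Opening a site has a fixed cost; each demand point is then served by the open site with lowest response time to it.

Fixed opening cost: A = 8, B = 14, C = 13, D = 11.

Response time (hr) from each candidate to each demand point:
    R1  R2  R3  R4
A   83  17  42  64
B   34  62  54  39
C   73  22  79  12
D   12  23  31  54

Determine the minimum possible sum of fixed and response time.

101

Open {C, D}: assign each demand point to its cheapest open site.
  R1→D 12, R2→C 22, R3→D 31, R4→C 12
  response time 77, fixed 24 → total 101.
Compare {A, C, D}: response time 72 + fixed 32 = 104.
Compare {B, C, D}: response time 77 + fixed 38 = 115.
Compare {A, B, C, D}: response time 72 + fixed 46 = 118.
All other subsets cost ≥ 104. Minimum total cost: 101.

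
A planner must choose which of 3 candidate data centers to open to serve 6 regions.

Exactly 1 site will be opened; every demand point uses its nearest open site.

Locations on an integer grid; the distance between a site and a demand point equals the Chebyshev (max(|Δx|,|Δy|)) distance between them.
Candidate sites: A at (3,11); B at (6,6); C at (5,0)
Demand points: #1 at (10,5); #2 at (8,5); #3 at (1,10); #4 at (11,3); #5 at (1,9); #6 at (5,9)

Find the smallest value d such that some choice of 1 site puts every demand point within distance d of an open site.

Open {B}.
  Farthest demand point is #3 at distance 5 (to B); all others are ≤ 5.
With {A} the worst case is 8.
With {C} the worst case is 10.
No size-1 selection achieves below 5.

5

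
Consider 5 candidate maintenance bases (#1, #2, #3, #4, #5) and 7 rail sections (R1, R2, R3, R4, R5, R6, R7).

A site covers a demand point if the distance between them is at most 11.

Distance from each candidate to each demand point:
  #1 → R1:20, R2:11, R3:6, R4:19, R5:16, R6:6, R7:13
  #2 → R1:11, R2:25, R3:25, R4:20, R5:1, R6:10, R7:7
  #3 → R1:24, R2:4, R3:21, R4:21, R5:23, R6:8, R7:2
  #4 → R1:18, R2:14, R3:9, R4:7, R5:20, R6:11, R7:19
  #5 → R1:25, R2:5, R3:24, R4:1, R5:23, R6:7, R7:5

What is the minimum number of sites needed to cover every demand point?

Coverage sets (demand points within 11 of each site):
  #1: {R2, R3, R6}
  #2: {R1, R5, R6, R7}
  #3: {R2, R6, R7}
  #4: {R3, R4, R6}
  #5: {R2, R4, R6, R7}
No 2 sites suffice: every size-2 union leaves at least one demand point uncovered.
But {#1, #2, #4} covers everything, so the minimum is 3.

3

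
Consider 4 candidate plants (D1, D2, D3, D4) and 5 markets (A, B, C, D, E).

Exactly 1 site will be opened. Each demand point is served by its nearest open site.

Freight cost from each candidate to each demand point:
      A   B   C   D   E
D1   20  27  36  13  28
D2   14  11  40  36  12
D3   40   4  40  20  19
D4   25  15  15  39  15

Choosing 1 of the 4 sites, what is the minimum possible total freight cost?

Open {D4}.
  A→D4 25, B→D4 15, C→D4 15, D→D4 39, E→D4 15  ⇒ total 109.
Compare {D2}: total 113.
Compare {D3}: total 123.
No size-1 selection does better; minimum is 109.

109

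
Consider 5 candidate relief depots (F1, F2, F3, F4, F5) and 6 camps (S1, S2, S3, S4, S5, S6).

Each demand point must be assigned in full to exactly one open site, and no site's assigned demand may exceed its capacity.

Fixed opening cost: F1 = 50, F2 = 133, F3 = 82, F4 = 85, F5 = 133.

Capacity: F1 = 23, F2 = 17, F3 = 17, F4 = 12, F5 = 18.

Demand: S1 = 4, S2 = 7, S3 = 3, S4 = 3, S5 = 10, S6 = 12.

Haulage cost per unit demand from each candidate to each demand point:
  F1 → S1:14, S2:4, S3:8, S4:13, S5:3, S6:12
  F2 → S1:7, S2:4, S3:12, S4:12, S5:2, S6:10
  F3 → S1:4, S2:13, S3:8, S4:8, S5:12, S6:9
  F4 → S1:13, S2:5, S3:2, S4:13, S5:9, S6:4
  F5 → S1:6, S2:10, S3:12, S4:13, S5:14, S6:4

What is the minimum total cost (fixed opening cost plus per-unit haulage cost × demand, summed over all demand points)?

376

Open {F1, F5}; cheapest assignment that respects the capacities:
  F1 (cap 23, load 23): S2, S3, S4, S5 — cost 7×4 + 3×8 + 3×13 + 10×3 = 121
  F5 (cap 18, load 16): S1, S6 — cost 4×6 + 12×4 = 72
  Shipping 193, fixed 183 → total 376.
  Any other capacity-feasible assignment to {F1, F5} ships for at least 193.
Compare {F1, F3}: its best feasible assignment gives total 377.
Compare {F1, F3, F4}: its best feasible assignment gives total 387.
Every other set of open sites that can feasibly serve all demand totals ≥ 377 even under its best assignment. Minimum: 376.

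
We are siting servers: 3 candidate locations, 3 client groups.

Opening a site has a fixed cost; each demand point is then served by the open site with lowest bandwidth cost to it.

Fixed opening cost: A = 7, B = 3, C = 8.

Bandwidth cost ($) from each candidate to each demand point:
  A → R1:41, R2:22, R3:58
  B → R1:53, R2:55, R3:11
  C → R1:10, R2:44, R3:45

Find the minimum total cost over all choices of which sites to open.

Open {A, B, C}: assign each demand point to its cheapest open site.
  R1→C 10, R2→A 22, R3→B 11
  bandwidth cost 43, fixed 18 → total 61.
Compare {B, C}: bandwidth cost 65 + fixed 11 = 76.
Compare {A, B}: bandwidth cost 74 + fixed 10 = 84.
Compare {A, C}: bandwidth cost 77 + fixed 15 = 92.
All other subsets cost ≥ 76. Minimum total cost: 61.

61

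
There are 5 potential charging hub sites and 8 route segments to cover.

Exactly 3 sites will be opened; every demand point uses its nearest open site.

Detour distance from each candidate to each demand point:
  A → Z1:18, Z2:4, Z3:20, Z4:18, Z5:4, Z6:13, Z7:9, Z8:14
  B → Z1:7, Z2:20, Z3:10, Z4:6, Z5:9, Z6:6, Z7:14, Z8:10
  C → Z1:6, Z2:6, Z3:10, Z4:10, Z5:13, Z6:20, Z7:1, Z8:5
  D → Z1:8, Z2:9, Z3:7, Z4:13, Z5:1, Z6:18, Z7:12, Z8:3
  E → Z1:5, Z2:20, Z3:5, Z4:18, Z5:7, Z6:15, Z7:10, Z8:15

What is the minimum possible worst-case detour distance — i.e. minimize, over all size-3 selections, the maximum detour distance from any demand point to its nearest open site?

7

Open {B, C, D}.
  Farthest demand point is Z3 at detour distance 7 (to D); all others are ≤ 7.
With {B, C, E} the worst case is 7.
With {A, B, D} the worst case is 9.
No size-3 selection achieves below 7.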